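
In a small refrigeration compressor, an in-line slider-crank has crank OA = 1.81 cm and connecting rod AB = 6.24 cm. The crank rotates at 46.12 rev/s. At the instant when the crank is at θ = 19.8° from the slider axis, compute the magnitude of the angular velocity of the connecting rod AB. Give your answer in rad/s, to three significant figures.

79.5

ω = 289.8 rad/s (converted from 46.12 rev/s).
The rod makes angle φ with the slider axis where L sinφ = r sinθ; differentiating, L cosφ·φ̇ = r ω cosθ.
L cosφ = √(L² − r² sin²θ) = 0.062098 m.
|ω_rod| = r ω |cosθ| / √(L² − r² sin²θ) = 0.0181·289.8·0.94088/0.062098 = 79.47 rad/s.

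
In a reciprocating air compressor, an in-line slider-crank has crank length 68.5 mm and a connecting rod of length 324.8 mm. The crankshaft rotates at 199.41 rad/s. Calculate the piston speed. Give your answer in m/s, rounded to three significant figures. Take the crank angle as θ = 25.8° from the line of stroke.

7.08

ω = 199.4 rad/s
For an in-line slider-crank, x = r cosθ + √(L² − r² sin²θ), so v = −rω sinθ·[1 + r cosθ/√(L² − r² sin²θ)].
With r = 0.0685 m, L = 0.3248 m, θ = 25.8°: √(L² − r² sin²θ) = 0.32343 m.
v = −0.0685·199.4·0.43523·[1 + 0.0685·0.90032/0.32343] = -7.0787 m/s.
|v| = 7.0787 m/s.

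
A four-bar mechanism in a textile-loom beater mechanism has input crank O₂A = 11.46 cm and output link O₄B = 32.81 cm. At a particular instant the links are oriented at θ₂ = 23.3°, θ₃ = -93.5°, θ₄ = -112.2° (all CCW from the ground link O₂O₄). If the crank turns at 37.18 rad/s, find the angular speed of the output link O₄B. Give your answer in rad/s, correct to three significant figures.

ω₂ = 37.18 rad/s
Differentiating the loop-closure r₂e^{iθ₂}+r₃e^{iθ₃}=r₁+r₄e^{iθ₄} gives r₂ω₂e^{iθ₂}+r₃ω₃e^{iθ₃}=r₄ω₄e^{iθ₄}.
Eliminating the other unknown: ω₄ = r₂ω₂ sin(θ₂−θ₃) / [r₄ sin(θ₄−θ₃)].
Numerator sine = +0.89259; denominator sine = -0.32061.
Result = 0.1146·37.18·(+0.89259) / (0.3281·(-0.32061)) = -36.154 rad/s; magnitude 36.154 rad/s.

36.2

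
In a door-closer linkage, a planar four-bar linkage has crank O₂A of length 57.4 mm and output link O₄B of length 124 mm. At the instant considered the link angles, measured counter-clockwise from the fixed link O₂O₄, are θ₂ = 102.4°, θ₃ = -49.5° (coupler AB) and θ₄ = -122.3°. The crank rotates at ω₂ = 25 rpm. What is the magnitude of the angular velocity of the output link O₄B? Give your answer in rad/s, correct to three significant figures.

0.598

ω₂ = 2.618 rad/s (from 25 rpm).
Differentiating the loop-closure r₂e^{iθ₂}+r₃e^{iθ₃}=r₁+r₄e^{iθ₄} gives r₂ω₂e^{iθ₂}+r₃ω₃e^{iθ₃}=r₄ω₄e^{iθ₄}.
Eliminating the other unknown: ω₄ = r₂ω₂ sin(θ₂−θ₃) / [r₄ sin(θ₄−θ₃)].
Numerator sine = +0.47101; denominator sine = -0.95528.
Result = 0.0574·2.618·(+0.47101) / (0.124·(-0.95528)) = -0.59753 rad/s; magnitude 0.59753 rad/s.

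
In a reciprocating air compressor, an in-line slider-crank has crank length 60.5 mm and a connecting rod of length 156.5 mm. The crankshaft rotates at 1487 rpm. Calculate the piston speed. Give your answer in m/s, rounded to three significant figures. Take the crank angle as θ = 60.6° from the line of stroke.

9.86

ω = 2π·1487/60 = 155.7 rad/s
For an in-line slider-crank, x = r cosθ + √(L² − r² sin²θ), so v = −rω sinθ·[1 + r cosθ/√(L² − r² sin²θ)].
With r = 0.0605 m, L = 0.1565 m, θ = 60.6°: √(L² − r² sin²θ) = 0.14736 m.
v = −0.0605·155.7·0.87121·[1 + 0.0605·0.49090/0.14736] = -9.8619 m/s.
|v| = 9.8619 m/s.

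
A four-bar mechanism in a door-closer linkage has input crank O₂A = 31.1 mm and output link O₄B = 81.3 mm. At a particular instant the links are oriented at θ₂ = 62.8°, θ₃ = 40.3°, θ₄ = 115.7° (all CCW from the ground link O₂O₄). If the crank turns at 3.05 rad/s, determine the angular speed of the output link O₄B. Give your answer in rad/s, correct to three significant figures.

ω₂ = 3.05 rad/s
Differentiating the loop-closure r₂e^{iθ₂}+r₃e^{iθ₃}=r₁+r₄e^{iθ₄} gives r₂ω₂e^{iθ₂}+r₃ω₃e^{iθ₃}=r₄ω₄e^{iθ₄}.
Eliminating the other unknown: ω₄ = r₂ω₂ sin(θ₂−θ₃) / [r₄ sin(θ₄−θ₃)].
Numerator sine = +0.38268; denominator sine = +0.96771.
Result = 0.0311·3.05·(+0.38268) / (0.0813·(+0.96771)) = +0.46139 rad/s; magnitude 0.46139 rad/s.

0.461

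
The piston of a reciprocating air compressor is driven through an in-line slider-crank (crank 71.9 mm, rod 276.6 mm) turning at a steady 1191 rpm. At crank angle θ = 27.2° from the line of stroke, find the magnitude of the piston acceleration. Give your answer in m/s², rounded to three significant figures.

ω = 2π·1191/60 = 124.7 rad/s
x(θ) = r cosθ + √(L² − r² sin²θ); with ω constant, a = ω²·d²x/dθ².
d²x/dθ² = −r cosθ − r²(cos2θ)/√u − r⁴ sin²2θ/(4u^{3/2}),  u = L² − r² sin²θ = 0.0754274 m².
Substituting r = 0.0719 m, L = 0.2766 m, θ = 27.2°: d²x/dθ² = -0.07512 m.
a = ω²·d²x/dθ² = (124.7)²·(-0.07512) = -1168.5 m/s²;  |a| = 1168.5 m/s².

1170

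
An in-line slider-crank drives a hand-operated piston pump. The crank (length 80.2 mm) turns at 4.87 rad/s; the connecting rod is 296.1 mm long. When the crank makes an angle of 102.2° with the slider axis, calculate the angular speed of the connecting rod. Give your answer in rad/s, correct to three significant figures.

ω = 4.87 rad/s
The rod makes angle φ with the slider axis where L sinφ = r sinθ; differentiating, L cosφ·φ̇ = r ω cosθ.
L cosφ = √(L² − r² sin²θ) = 0.28554 m.
|ω_rod| = r ω |cosθ| / √(L² − r² sin²θ) = 0.0802·4.87·0.21132/0.28554 = 0.28906 rad/s.

0.289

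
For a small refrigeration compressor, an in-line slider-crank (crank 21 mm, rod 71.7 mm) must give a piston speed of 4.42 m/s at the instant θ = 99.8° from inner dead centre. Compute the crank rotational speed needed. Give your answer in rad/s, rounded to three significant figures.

For an in-line slider-crank, |v_piston| = rω|sinθ|·[1 + r cosθ/√(L² − r² sin²θ)].
With r = 0.021 m, L = 0.0717 m, θ = 99.8°: the bracketed kinematic factor |dx/dθ| = 0.019616 m.
ω = v/|dx/dθ| = 4.42/0.019616 = 225.33 rad/s.

225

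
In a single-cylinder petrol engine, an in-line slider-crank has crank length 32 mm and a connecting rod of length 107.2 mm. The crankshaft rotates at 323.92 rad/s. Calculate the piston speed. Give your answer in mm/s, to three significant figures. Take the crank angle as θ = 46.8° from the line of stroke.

9140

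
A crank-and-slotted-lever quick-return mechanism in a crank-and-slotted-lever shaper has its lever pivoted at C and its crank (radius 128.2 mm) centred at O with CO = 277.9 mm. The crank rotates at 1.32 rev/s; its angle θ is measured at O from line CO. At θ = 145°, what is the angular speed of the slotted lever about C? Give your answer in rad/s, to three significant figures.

3.00

ω = 8.294 rad/s (from 1.32 rev/s).
Crank pin A relative to C: A = (d + r cosθ, r sinθ); lever angle φ = atan2(r sinθ, d + r cosθ).
Differentiating tanφ: φ̇ = rω(d cosθ + r)/(d² + r² + 2dr cosθ).
d² + r² + 2dr cosθ = |CA|² = 0.0352962 m²;  d cosθ + r = -0.099442 m.
|ω_lever| = |0.1282·8.294·-0.099442| / 0.0352962 = 2.9956 rad/s.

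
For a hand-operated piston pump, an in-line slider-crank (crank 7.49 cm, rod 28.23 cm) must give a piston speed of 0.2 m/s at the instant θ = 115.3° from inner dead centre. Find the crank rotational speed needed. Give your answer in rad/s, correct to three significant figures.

For an in-line slider-crank, |v_piston| = rω|sinθ|·[1 + r cosθ/√(L² − r² sin²θ)].
With r = 0.0749 m, L = 0.2823 m, θ = 115.3°: the bracketed kinematic factor |dx/dθ| = 0.059807 m.
ω = v/|dx/dθ| = 0.2/0.059807 = 3.3441 rad/s.

3.34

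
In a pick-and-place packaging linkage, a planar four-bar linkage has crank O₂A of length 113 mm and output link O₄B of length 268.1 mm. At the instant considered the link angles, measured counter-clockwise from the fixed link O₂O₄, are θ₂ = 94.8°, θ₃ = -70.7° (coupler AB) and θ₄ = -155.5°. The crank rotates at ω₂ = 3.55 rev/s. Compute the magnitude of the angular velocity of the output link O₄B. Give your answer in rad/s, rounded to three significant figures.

ω₂ = 22.31 rad/s (from 3.55 rev/s).
Differentiating the loop-closure r₂e^{iθ₂}+r₃e^{iθ₃}=r₁+r₄e^{iθ₄} gives r₂ω₂e^{iθ₂}+r₃ω₃e^{iθ₃}=r₄ω₄e^{iθ₄}.
Eliminating the other unknown: ω₄ = r₂ω₂ sin(θ₂−θ₃) / [r₄ sin(θ₄−θ₃)].
Numerator sine = +0.25038; denominator sine = -0.99588.
Result = 0.113·22.31·(+0.25038) / (0.2681·(-0.99588)) = -2.3636 rad/s; magnitude 2.3636 rad/s.

2.36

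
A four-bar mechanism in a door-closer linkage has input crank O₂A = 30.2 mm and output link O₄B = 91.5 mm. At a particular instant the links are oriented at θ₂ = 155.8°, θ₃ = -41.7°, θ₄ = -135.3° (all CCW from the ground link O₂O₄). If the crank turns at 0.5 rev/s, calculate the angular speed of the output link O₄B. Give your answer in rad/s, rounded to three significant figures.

ω₂ = 3.142 rad/s (from 0.5 rev/s).
Differentiating the loop-closure r₂e^{iθ₂}+r₃e^{iθ₃}=r₁+r₄e^{iθ₄} gives r₂ω₂e^{iθ₂}+r₃ω₃e^{iθ₃}=r₄ω₄e^{iθ₄}.
Eliminating the other unknown: ω₄ = r₂ω₂ sin(θ₂−θ₃) / [r₄ sin(θ₄−θ₃)].
Numerator sine = -0.30071; denominator sine = -0.99803.
Result = 0.0302·3.142·(-0.30071) / (0.0915·(-0.99803)) = +0.31242 rad/s; magnitude 0.31242 rad/s.

0.312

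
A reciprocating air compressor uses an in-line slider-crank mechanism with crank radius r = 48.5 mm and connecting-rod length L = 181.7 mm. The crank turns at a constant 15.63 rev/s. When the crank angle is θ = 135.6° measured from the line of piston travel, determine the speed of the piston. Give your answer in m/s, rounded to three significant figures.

2.69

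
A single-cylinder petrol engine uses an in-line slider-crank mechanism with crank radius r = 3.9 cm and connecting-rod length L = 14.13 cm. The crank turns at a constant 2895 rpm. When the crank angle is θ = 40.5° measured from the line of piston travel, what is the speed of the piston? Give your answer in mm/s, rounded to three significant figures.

9320

ω = 2π·2895/60 = 303.2 rad/s
For an in-line slider-crank, x = r cosθ + √(L² − r² sin²θ), so v = −rω sinθ·[1 + r cosθ/√(L² − r² sin²θ)].
With r = 0.039 m, L = 0.1413 m, θ = 40.5°: √(L² − r² sin²θ) = 0.13901 m.
v = −0.039·303.2·0.64945·[1 + 0.039·0.76041/0.13901] = -9.3168 m/s.
|v| = 9.3168 m/s = 9316.8 mm/s.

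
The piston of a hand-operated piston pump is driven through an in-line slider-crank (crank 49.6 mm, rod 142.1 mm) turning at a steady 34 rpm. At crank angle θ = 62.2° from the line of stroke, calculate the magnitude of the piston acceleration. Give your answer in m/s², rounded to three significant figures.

ω = 2π·34/60 = 3.56 rad/s
x(θ) = r cosθ + √(L² − r² sin²θ); with ω constant, a = ω²·d²x/dθ².
d²x/dθ² = −r cosθ − r²(cos2θ)/√u − r⁴ sin²2θ/(4u^{3/2}),  u = L² − r² sin²θ = 0.0182674 m².
Substituting r = 0.0496 m, L = 0.1421 m, θ = 62.2°: d²x/dθ² = -0.013266 m.
a = ω²·d²x/dθ² = (3.56)²·(-0.013266) = -0.16818 m/s²;  |a| = 0.16818 m/s².

0.168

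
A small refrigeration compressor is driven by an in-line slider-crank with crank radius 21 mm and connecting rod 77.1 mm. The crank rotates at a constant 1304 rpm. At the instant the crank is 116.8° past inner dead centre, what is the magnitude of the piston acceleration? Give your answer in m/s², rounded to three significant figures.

ω = 2π·1304/60 = 136.6 rad/s
x(θ) = r cosθ + √(L² − r² sin²θ); with ω constant, a = ω²·d²x/dθ².
d²x/dθ² = −r cosθ − r²(cos2θ)/√u − r⁴ sin²2θ/(4u^{3/2}),  u = L² − r² sin²θ = 0.00559306 m².
Substituting r = 0.021 m, L = 0.0771 m, θ = 116.8°: d²x/dθ² = +0.012892 m.
a = ω²·d²x/dθ² = (136.6)²·(+0.012892) = +240.41 m/s²;  |a| = 240.41 m/s².

240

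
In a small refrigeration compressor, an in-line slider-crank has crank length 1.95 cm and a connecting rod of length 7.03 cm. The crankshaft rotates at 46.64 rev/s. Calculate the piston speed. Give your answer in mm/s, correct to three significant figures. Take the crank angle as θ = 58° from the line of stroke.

5580

ω = 2π·46.6 = 293 rad/s
For an in-line slider-crank, x = r cosθ + √(L² − r² sin²θ), so v = −rω sinθ·[1 + r cosθ/√(L² − r² sin²θ)].
With r = 0.0195 m, L = 0.0703 m, θ = 58°: √(L² − r² sin²θ) = 0.068327 m.
v = −0.0195·293·0.84805·[1 + 0.0195·0.52992/0.068327] = -5.579 m/s.
|v| = 5.579 m/s = 5579 mm/s.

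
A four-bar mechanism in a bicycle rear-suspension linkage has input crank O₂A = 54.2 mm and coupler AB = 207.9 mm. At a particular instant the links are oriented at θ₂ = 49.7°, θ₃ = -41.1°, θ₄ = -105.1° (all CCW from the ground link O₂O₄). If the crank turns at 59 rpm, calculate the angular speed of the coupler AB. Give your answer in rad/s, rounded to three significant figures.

0.763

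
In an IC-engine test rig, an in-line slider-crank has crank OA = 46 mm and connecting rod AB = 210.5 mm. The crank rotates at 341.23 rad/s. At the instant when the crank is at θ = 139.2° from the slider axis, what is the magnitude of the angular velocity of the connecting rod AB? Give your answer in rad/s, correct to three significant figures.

ω = 341.2 rad/s
The rod makes angle φ with the slider axis where L sinφ = r sinθ; differentiating, L cosφ·φ̇ = r ω cosθ.
L cosφ = √(L² − r² sin²θ) = 0.20834 m.
|ω_rod| = r ω |cosθ| / √(L² − r² sin²θ) = 0.046·341.2·0.75700/0.20834 = 57.032 rad/s.

57.0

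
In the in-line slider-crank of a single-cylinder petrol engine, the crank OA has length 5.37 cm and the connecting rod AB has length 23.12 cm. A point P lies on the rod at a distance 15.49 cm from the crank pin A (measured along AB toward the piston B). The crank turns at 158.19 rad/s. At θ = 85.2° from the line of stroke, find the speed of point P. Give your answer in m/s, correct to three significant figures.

ω = 158.2 rad/s.  Crank-pin speed |V_A| = rω = 8.4948 m/s, perpendicular to OA.
Rod angle: sinφ = −(r/L) sinθ ⇒ φ = -13.383°; ω_rod = −rω cosθ/√(L²−r²sin²θ) = -3.1603 rad/s.
V_P = V_A + ω_rod × AP, with AP = 0.1549 m along the rod.
Components: V_Px = −rω sinθ − a·ω_rod·sinφ = -8.5783 m/s;  V_Py = rω cosθ + a·ω_rod·cosφ = +0.23459 m/s.
|V_P| = √(V_Px² + V_Py²) = 8.5815 m/s.

8.58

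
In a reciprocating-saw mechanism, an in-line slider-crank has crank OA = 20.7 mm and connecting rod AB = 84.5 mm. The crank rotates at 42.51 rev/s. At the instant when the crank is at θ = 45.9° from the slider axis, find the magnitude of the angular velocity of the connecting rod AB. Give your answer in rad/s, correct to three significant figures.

ω = 267.1 rad/s (converted from 42.51 rev/s).
The rod makes angle φ with the slider axis where L sinφ = r sinθ; differentiating, L cosφ·φ̇ = r ω cosθ.
L cosφ = √(L² − r² sin²θ) = 0.083182 m.
|ω_rod| = r ω |cosθ| / √(L² − r² sin²θ) = 0.0207·267.1·0.69591/0.083182 = 46.256 rad/s.

46.3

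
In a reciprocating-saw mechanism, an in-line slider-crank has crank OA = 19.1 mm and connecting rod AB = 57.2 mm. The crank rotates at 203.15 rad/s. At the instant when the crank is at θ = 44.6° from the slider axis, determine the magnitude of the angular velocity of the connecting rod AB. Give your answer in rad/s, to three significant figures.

49.7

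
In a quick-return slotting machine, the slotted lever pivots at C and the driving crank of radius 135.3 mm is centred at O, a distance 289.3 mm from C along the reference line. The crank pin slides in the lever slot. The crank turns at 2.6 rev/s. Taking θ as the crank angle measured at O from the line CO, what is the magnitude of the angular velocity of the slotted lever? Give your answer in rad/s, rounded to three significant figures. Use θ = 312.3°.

ω = 16.34 rad/s (from 2.6 rev/s).
Crank pin A relative to C: A = (d + r cosθ, r sinθ); lever angle φ = atan2(r sinθ, d + r cosθ).
Differentiating tanφ: φ̇ = rω(d cosθ + r)/(d² + r² + 2dr cosθ).
d² + r² + 2dr cosθ = |CA|² = 0.154687 m²;  d cosθ + r = +0.33 m.
|ω_lever| = |0.1353·16.34·+0.33| / 0.154687 = 4.7154 rad/s.

4.72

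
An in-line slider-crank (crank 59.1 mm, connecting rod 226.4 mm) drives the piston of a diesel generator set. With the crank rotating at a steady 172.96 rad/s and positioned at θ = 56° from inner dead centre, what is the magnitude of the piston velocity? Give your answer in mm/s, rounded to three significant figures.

ω = 173 rad/s
For an in-line slider-crank, x = r cosθ + √(L² − r² sin²θ), so v = −rω sinθ·[1 + r cosθ/√(L² − r² sin²θ)].
With r = 0.0591 m, L = 0.2264 m, θ = 56°: √(L² − r² sin²θ) = 0.22103 m.
v = −0.0591·173·0.82904·[1 + 0.0591·0.55919/0.22103] = -9.7414 m/s.
|v| = 9.7414 m/s = 9741.4 mm/s.

9740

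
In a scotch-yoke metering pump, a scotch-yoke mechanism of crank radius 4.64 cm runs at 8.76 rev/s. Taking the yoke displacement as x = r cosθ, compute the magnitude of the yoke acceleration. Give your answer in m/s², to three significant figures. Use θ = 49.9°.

ω = 55.04 rad/s (from 8.76 rev/s).
x = r cosθ ⇒ ẍ = −rω² cosθ (ω constant).
|a| = rω²|cosθ| = 0.0464·(55.04)²·|cos 49.9°| = 90.543 m/s².

90.5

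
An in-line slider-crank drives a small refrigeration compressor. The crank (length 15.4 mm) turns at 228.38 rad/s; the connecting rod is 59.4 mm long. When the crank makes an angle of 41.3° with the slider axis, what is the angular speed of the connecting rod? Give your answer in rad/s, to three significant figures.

45.1

ω = 228.4 rad/s
The rod makes angle φ with the slider axis where L sinφ = r sinθ; differentiating, L cosφ·φ̇ = r ω cosθ.
L cosφ = √(L² − r² sin²θ) = 0.058524 m.
|ω_rod| = r ω |cosθ| / √(L² − r² sin²θ) = 0.0154·228.4·0.75126/0.058524 = 45.148 rad/s.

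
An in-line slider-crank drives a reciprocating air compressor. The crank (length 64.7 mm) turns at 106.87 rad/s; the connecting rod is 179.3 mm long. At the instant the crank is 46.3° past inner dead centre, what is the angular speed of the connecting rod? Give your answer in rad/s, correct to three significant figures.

ω = 106.9 rad/s
The rod makes angle φ with the slider axis where L sinφ = r sinθ; differentiating, L cosφ·φ̇ = r ω cosθ.
L cosφ = √(L² − r² sin²θ) = 0.17309 m.
|ω_rod| = r ω |cosθ| / √(L² − r² sin²θ) = 0.0647·106.9·0.69088/0.17309 = 27.599 rad/s.

27.6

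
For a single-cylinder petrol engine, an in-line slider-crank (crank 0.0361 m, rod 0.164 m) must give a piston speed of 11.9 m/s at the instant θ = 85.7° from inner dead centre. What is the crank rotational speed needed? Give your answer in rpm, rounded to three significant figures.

3100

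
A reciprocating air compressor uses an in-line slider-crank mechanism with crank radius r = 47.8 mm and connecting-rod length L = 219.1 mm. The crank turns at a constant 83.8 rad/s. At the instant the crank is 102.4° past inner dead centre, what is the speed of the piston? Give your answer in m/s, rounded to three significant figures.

3.72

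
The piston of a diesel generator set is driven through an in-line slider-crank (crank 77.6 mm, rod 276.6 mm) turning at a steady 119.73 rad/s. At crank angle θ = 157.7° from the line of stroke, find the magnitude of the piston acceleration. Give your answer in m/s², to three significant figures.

803

ω = 119.7 rad/s
x(θ) = r cosθ + √(L² − r² sin²θ); with ω constant, a = ω²·d²x/dθ².
d²x/dθ² = −r cosθ − r²(cos2θ)/√u − r⁴ sin²2θ/(4u^{3/2}),  u = L² − r² sin²θ = 0.0756405 m².
Substituting r = 0.0776 m, L = 0.2766 m, θ = 157.7°: d²x/dθ² = +0.055992 m.
a = ω²·d²x/dθ² = (119.7)²·(+0.055992) = +802.65 m/s²;  |a| = 802.65 m/s².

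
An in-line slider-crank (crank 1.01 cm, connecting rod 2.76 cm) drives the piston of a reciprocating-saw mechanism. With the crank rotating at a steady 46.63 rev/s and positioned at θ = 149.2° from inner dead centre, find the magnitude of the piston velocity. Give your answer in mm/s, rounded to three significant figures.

ω = 2π·46.6 = 293 rad/s
For an in-line slider-crank, x = r cosθ + √(L² − r² sin²θ), so v = −rω sinθ·[1 + r cosθ/√(L² − r² sin²θ)].
With r = 0.0101 m, L = 0.0276 m, θ = 149.2°: √(L² − r² sin²θ) = 0.027111 m.
v = −0.0101·293·0.51204·[1 + 0.0101·-0.85896/0.027111] = -1.0303 m/s.
|v| = 1.0303 m/s = 1030.3 mm/s.

1030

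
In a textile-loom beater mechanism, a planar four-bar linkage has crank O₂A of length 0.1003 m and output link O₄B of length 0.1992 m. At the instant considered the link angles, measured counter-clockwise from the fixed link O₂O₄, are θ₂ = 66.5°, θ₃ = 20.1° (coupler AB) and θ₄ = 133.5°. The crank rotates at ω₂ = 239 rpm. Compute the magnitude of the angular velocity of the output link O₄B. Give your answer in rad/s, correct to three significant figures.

9.94

ω₂ = 25.03 rad/s (from 239 rpm).
Differentiating the loop-closure r₂e^{iθ₂}+r₃e^{iθ₃}=r₁+r₄e^{iθ₄} gives r₂ω₂e^{iθ₂}+r₃ω₃e^{iθ₃}=r₄ω₄e^{iθ₄}.
Eliminating the other unknown: ω₄ = r₂ω₂ sin(θ₂−θ₃) / [r₄ sin(θ₄−θ₃)].
Numerator sine = +0.72417; denominator sine = +0.91775.
Result = 0.1003·25.03·(+0.72417) / (0.1992·(+0.91775)) = +9.9438 rad/s; magnitude 9.9438 rad/s.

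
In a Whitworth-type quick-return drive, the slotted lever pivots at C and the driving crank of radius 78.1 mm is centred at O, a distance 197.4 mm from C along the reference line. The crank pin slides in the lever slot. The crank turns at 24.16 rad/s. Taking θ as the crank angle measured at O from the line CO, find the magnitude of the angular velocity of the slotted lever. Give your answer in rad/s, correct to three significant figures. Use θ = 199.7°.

ω = 24.16 rad/s
Crank pin A relative to C: A = (d + r cosθ, r sinθ); lever angle φ = atan2(r sinθ, d + r cosθ).
Differentiating tanφ: φ̇ = rω(d cosθ + r)/(d² + r² + 2dr cosθ).
d² + r² + 2dr cosθ = |CA|² = 0.0160372 m²;  d cosθ + r = -0.10775 m.
|ω_lever| = |0.0781·24.16·-0.10775| / 0.0160372 = 12.677 rad/s.

12.7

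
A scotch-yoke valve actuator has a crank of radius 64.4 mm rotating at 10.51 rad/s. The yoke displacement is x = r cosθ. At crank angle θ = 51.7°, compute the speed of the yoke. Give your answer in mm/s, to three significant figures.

531

ω = 10.51 rad/s
x = r cosθ ⇒ ẋ = −rω sinθ.
|v| = rω|sinθ| = 0.0644·10.51·|sin 51.7°| = 0.53117 m/s = 531.17 mm/s.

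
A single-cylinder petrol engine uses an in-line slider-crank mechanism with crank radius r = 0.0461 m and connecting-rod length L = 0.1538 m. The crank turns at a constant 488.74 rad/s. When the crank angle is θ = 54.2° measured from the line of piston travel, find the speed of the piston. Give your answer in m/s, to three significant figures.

21.6

ω = 488.7 rad/s
For an in-line slider-crank, x = r cosθ + √(L² − r² sin²θ), so v = −rω sinθ·[1 + r cosθ/√(L² − r² sin²θ)].
With r = 0.0461 m, L = 0.1538 m, θ = 54.2°: √(L² − r² sin²θ) = 0.14919 m.
v = −0.0461·488.7·0.81106·[1 + 0.0461·0.58496/0.14919] = -21.577 m/s.
|v| = 21.577 m/s.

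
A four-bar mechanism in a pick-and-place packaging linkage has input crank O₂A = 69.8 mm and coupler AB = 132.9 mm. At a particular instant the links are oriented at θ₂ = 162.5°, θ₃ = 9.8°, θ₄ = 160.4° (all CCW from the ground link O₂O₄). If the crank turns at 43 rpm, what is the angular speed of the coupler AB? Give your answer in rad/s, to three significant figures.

0.177

ω₂ = 4.503 rad/s (from 43 rpm).
Differentiating the loop-closure r₂e^{iθ₂}+r₃e^{iθ₃}=r₁+r₄e^{iθ₄} gives r₂ω₂e^{iθ₂}+r₃ω₃e^{iθ₃}=r₄ω₄e^{iθ₄}.
Eliminating the other unknown: ω₃ = r₂ω₂ sin(θ₄−θ₂) / [r₃ sin(θ₃−θ₄)].
Numerator sine = -0.03664; denominator sine = -0.49090.
Result = 0.0698·4.503·(-0.03664) / (0.1329·(-0.49090)) = +0.17653 rad/s; magnitude 0.17653 rad/s.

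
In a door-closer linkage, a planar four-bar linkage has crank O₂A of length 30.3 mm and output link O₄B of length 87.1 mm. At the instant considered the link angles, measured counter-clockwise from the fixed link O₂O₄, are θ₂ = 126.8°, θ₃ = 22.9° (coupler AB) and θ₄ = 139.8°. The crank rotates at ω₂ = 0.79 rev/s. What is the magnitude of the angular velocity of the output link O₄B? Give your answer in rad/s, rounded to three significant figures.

ω₂ = 4.964 rad/s (from 0.79 rev/s).
Differentiating the loop-closure r₂e^{iθ₂}+r₃e^{iθ₃}=r₁+r₄e^{iθ₄} gives r₂ω₂e^{iθ₂}+r₃ω₃e^{iθ₃}=r₄ω₄e^{iθ₄}.
Eliminating the other unknown: ω₄ = r₂ω₂ sin(θ₂−θ₃) / [r₄ sin(θ₄−θ₃)].
Numerator sine = +0.97072; denominator sine = +0.89180.
Result = 0.0303·4.964·(+0.97072) / (0.0871·(+0.89180)) = +1.8796 rad/s; magnitude 1.8796 rad/s.

1.88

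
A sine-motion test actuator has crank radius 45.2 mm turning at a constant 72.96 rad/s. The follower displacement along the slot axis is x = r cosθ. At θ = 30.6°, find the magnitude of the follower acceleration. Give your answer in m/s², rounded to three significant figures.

207

ω = 72.96 rad/s
x = r cosθ ⇒ ẍ = −rω² cosθ (ω constant).
|a| = rω²|cosθ| = 0.0452·(72.96)²·|cos 30.6°| = 207.1 m/s².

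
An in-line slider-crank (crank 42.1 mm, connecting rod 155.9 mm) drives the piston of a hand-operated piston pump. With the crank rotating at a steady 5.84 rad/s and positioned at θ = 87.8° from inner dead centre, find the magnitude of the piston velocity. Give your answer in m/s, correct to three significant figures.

ω = 5.84 rad/s
For an in-line slider-crank, x = r cosθ + √(L² − r² sin²θ), so v = −rω sinθ·[1 + r cosθ/√(L² − r² sin²θ)].
With r = 0.0421 m, L = 0.1559 m, θ = 87.8°: √(L² − r² sin²θ) = 0.15012 m.
v = −0.0421·5.84·0.99926·[1 + 0.0421·0.03839/0.15012] = -0.24833 m/s.
|v| = 0.24833 m/s.

0.248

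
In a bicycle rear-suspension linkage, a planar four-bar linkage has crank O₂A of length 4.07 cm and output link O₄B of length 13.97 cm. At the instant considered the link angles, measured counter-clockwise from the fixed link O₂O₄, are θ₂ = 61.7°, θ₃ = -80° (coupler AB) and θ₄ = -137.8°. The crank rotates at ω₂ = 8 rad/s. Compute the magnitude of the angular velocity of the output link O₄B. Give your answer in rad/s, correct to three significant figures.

1.71

ω₂ = 8 rad/s
Differentiating the loop-closure r₂e^{iθ₂}+r₃e^{iθ₃}=r₁+r₄e^{iθ₄} gives r₂ω₂e^{iθ₂}+r₃ω₃e^{iθ₃}=r₄ω₄e^{iθ₄}.
Eliminating the other unknown: ω₄ = r₂ω₂ sin(θ₂−θ₃) / [r₄ sin(θ₄−θ₃)].
Numerator sine = +0.61978; denominator sine = -0.84619.
Result = 0.0407·8·(+0.61978) / (0.1397·(-0.84619)) = -1.7071 rad/s; magnitude 1.7071 rad/s.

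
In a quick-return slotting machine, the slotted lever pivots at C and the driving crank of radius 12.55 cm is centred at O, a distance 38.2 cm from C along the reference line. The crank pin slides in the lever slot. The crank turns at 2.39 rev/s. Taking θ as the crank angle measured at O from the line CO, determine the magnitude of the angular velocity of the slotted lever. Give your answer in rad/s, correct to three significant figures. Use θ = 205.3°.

5.53

ω = 15.02 rad/s (from 2.39 rev/s).
Crank pin A relative to C: A = (d + r cosθ, r sinθ); lever angle φ = atan2(r sinθ, d + r cosθ).
Differentiating tanφ: φ̇ = rω(d cosθ + r)/(d² + r² + 2dr cosθ).
d² + r² + 2dr cosθ = |CA|² = 0.074989 m²;  d cosθ + r = -0.21986 m.
|ω_lever| = |0.1255·15.02·-0.21986| / 0.074989 = 5.5255 rad/s.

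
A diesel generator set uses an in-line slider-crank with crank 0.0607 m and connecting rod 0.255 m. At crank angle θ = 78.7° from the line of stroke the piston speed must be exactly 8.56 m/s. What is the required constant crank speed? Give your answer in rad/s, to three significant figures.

For an in-line slider-crank, |v_piston| = rω|sinθ|·[1 + r cosθ/√(L² − r² sin²θ)].
With r = 0.0607 m, L = 0.255 m, θ = 78.7°: the bracketed kinematic factor |dx/dθ| = 0.062379 m.
ω = v/|dx/dθ| = 8.56/0.062379 = 137.23 rad/s.

137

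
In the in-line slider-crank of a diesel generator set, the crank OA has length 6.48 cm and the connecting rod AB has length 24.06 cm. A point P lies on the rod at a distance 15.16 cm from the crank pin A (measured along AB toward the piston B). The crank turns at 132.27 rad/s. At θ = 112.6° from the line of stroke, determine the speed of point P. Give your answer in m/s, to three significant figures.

ω = 132.3 rad/s.  Crank-pin speed |V_A| = rω = 8.5711 m/s, perpendicular to OA.
Rod angle: sinφ = −(r/L) sinθ ⇒ φ = -14.397°; ω_rod = −rω cosθ/√(L²−r²sin²θ) = +14.134 rad/s.
V_P = V_A + ω_rod × AP, with AP = 0.1516 m along the rod.
Components: V_Px = −rω sinθ − a·ω_rod·sinφ = -7.3801 m/s;  V_Py = rω cosθ + a·ω_rod·cosφ = -1.2184 m/s.
|V_P| = √(V_Px² + V_Py²) = 7.48 m/s.

7.48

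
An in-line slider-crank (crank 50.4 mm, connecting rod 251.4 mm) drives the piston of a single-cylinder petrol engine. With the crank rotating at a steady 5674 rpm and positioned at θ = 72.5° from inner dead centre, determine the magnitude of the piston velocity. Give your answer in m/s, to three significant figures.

ω = 2π·5674/60 = 594.2 rad/s
For an in-line slider-crank, x = r cosθ + √(L² − r² sin²θ), so v = −rω sinθ·[1 + r cosθ/√(L² − r² sin²θ)].
With r = 0.0504 m, L = 0.2514 m, θ = 72.5°: √(L² − r² sin²θ) = 0.24676 m.
v = −0.0504·594.2·0.95372·[1 + 0.0504·0.30071/0.24676] = -30.315 m/s.
|v| = 30.315 m/s.

30.3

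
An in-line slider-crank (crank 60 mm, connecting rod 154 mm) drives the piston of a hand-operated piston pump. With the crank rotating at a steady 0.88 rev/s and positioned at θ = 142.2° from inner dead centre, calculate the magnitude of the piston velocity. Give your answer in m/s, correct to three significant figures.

ω = 2π·0.88 = 5.529 rad/s
For an in-line slider-crank, x = r cosθ + √(L² − r² sin²θ), so v = −rω sinθ·[1 + r cosθ/√(L² − r² sin²θ)].
With r = 0.06 m, L = 0.154 m, θ = 142.2°: √(L² − r² sin²θ) = 0.14954 m.
v = −0.06·5.529·0.61291·[1 + 0.06·-0.79016/0.14954] = -0.13887 m/s.
|v| = 0.13887 m/s.

0.139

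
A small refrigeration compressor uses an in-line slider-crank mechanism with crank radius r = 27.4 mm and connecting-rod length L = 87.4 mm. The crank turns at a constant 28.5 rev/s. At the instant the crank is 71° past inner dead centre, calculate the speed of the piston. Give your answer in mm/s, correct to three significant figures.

5140

ω = 2π·28.5 = 179.1 rad/s
For an in-line slider-crank, x = r cosθ + √(L² − r² sin²θ), so v = −rω sinθ·[1 + r cosθ/√(L² − r² sin²θ)].
With r = 0.0274 m, L = 0.0874 m, θ = 71°: √(L² − r² sin²θ) = 0.083472 m.
v = −0.0274·179.1·0.94552·[1 + 0.0274·0.32557/0.083472] = -5.135 m/s.
|v| = 5.135 m/s = 5135 mm/s.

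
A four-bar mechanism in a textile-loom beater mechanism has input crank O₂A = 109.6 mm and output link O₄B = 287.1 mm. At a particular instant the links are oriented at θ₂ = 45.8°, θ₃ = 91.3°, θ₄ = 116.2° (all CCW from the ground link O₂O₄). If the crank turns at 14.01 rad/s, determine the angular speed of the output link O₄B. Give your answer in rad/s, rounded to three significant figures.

9.06

ω₂ = 14.01 rad/s
Differentiating the loop-closure r₂e^{iθ₂}+r₃e^{iθ₃}=r₁+r₄e^{iθ₄} gives r₂ω₂e^{iθ₂}+r₃ω₃e^{iθ₃}=r₄ω₄e^{iθ₄}.
Eliminating the other unknown: ω₄ = r₂ω₂ sin(θ₂−θ₃) / [r₄ sin(θ₄−θ₃)].
Numerator sine = -0.71325; denominator sine = +0.42104.
Result = 0.1096·14.01·(-0.71325) / (0.2871·(+0.42104)) = -9.0602 rad/s; magnitude 9.0602 rad/s.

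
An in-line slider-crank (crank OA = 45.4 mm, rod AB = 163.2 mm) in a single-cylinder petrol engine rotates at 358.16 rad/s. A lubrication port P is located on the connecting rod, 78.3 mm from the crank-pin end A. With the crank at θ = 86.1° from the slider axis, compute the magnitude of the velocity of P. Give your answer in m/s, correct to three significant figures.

16.4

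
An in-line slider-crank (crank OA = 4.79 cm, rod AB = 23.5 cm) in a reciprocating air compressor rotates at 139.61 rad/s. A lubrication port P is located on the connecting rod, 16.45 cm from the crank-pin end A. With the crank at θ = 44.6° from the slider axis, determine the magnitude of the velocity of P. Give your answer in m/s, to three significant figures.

5.37

ω = 139.6 rad/s.  Crank-pin speed |V_A| = rω = 6.6873 m/s, perpendicular to OA.
Rod angle: sinφ = −(r/L) sinθ ⇒ φ = -8.228°; ω_rod = −rω cosθ/√(L²−r²sin²θ) = -20.473 rad/s.
V_P = V_A + ω_rod × AP, with AP = 0.1645 m along the rod.
Components: V_Px = −rω sinθ − a·ω_rod·sinφ = -5.1775 m/s;  V_Py = rω cosθ + a·ω_rod·cosφ = +1.4285 m/s.
|V_P| = √(V_Px² + V_Py²) = 5.371 m/s.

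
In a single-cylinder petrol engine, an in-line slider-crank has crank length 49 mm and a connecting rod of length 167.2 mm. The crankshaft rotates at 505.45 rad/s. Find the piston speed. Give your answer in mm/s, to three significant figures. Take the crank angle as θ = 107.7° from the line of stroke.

ω = 505.4 rad/s
For an in-line slider-crank, x = r cosθ + √(L² − r² sin²θ), so v = −rω sinθ·[1 + r cosθ/√(L² − r² sin²θ)].
With r = 0.049 m, L = 0.1672 m, θ = 107.7°: √(L² − r² sin²θ) = 0.16055 m.
v = −0.049·505.4·0.95266·[1 + 0.049·-0.30403/0.16055] = -21.405 m/s.
|v| = 21.405 m/s = 21405 mm/s.

21400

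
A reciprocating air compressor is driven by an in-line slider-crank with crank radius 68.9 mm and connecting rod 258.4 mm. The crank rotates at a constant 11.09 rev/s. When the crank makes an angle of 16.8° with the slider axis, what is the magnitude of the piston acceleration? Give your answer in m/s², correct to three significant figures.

395

ω = 2π·11.1 = 69.68 rad/s
x(θ) = r cosθ + √(L² − r² sin²θ); with ω constant, a = ω²·d²x/dθ².
d²x/dθ² = −r cosθ − r²(cos2θ)/√u − r⁴ sin²2θ/(4u^{3/2}),  u = L² − r² sin²θ = 0.066374 m².
Substituting r = 0.0689 m, L = 0.2584 m, θ = 16.8°: d²x/dθ² = -0.081408 m.
a = ω²·d²x/dθ² = (69.68)²·(-0.081408) = -395.27 m/s²;  |a| = 395.27 m/s².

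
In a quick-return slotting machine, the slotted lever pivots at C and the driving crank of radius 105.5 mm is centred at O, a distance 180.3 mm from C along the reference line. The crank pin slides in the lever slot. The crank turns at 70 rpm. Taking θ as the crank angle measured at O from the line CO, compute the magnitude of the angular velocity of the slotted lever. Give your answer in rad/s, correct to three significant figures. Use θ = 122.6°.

0.279

ω = 7.33 rad/s (from 70 rpm).
Crank pin A relative to C: A = (d + r cosθ, r sinθ); lever angle φ = atan2(r sinθ, d + r cosθ).
Differentiating tanφ: φ̇ = rω(d cosθ + r)/(d² + r² + 2dr cosθ).
d² + r² + 2dr cosθ = |CA|² = 0.0231417 m²;  d cosθ + r = +0.0083596 m.
|ω_lever| = |0.1055·7.33·+0.0083596| / 0.0231417 = 0.27936 rad/s.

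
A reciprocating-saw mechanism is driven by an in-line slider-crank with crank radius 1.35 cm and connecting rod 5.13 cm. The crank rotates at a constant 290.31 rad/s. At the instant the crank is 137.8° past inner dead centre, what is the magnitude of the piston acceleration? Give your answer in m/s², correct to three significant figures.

808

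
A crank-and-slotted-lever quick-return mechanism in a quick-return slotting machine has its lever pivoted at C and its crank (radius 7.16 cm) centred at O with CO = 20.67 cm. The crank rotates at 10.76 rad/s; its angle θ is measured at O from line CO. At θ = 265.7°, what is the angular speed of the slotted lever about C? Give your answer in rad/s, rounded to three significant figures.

0.947

ω = 10.76 rad/s
Crank pin A relative to C: A = (d + r cosθ, r sinθ); lever angle φ = atan2(r sinθ, d + r cosθ).
Differentiating tanφ: φ̇ = rω(d cosθ + r)/(d² + r² + 2dr cosθ).
d² + r² + 2dr cosθ = |CA|² = 0.0456321 m²;  d cosθ + r = +0.056102 m.
|ω_lever| = |0.0716·10.76·+0.056102| / 0.0456321 = 0.94718 rad/s.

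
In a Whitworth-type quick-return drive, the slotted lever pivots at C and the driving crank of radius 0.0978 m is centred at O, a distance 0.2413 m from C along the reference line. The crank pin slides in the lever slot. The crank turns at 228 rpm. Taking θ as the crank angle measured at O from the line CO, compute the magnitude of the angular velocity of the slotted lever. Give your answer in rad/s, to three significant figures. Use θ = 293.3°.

5.22

ω = 23.88 rad/s (from 228 rpm).
Crank pin A relative to C: A = (d + r cosθ, r sinθ); lever angle φ = atan2(r sinθ, d + r cosθ).
Differentiating tanφ: φ̇ = rω(d cosθ + r)/(d² + r² + 2dr cosθ).
d² + r² + 2dr cosθ = |CA|² = 0.0864596 m²;  d cosθ + r = +0.19325 m.
|ω_lever| = |0.0978·23.88·+0.19325| / 0.0864596 = 5.2191 rad/s.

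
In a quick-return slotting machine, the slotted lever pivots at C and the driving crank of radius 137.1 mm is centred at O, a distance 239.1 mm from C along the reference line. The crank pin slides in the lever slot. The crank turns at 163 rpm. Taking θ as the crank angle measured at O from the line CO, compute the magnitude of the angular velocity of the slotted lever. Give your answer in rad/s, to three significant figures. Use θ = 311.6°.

5.79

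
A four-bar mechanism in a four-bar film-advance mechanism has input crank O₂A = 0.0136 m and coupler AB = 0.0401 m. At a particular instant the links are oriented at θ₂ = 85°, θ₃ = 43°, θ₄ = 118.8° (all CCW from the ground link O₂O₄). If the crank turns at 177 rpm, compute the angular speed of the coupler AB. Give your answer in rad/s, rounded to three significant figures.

3.61

ω₂ = 18.54 rad/s (from 177 rpm).
Differentiating the loop-closure r₂e^{iθ₂}+r₃e^{iθ₃}=r₁+r₄e^{iθ₄} gives r₂ω₂e^{iθ₂}+r₃ω₃e^{iθ₃}=r₄ω₄e^{iθ₄}.
Eliminating the other unknown: ω₃ = r₂ω₂ sin(θ₄−θ₂) / [r₃ sin(θ₃−θ₄)].
Numerator sine = +0.55630; denominator sine = -0.96945.
Result = 0.0136·18.54·(+0.55630) / (0.0401·(-0.96945)) = -3.6073 rad/s; magnitude 3.6073 rad/s.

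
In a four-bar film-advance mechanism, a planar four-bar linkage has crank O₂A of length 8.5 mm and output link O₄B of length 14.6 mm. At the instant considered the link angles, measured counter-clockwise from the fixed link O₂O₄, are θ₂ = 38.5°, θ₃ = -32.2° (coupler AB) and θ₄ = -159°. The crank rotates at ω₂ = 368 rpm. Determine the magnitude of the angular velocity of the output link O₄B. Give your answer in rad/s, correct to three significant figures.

ω₂ = 38.54 rad/s (from 368 rpm).
Differentiating the loop-closure r₂e^{iθ₂}+r₃e^{iθ₃}=r₁+r₄e^{iθ₄} gives r₂ω₂e^{iθ₂}+r₃ω₃e^{iθ₃}=r₄ω₄e^{iθ₄}.
Eliminating the other unknown: ω₄ = r₂ω₂ sin(θ₂−θ₃) / [r₄ sin(θ₄−θ₃)].
Numerator sine = +0.94380; denominator sine = -0.80073.
Result = 0.0085·38.54·(+0.94380) / (0.0146·(-0.80073)) = -26.445 rad/s; magnitude 26.445 rad/s.

26.4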